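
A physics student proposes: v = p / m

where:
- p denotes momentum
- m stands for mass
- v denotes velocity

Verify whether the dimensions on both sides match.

Yes

p (momentum) has dimensions [L M T^-1].
m (mass) has dimensions [M].
v (velocity) has dimensions [L T^-1].

Left side: [L T^-1]
Right side: [L T^-1]

Both sides have the same dimensions, so the equation is dimensionally consistent.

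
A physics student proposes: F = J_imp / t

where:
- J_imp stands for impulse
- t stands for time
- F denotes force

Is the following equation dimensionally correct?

Yes

J_imp (impulse) has dimensions [L M T^-1].
t (time) has dimensions [T].
F (force) has dimensions [L M T^-2].

Left side: [L M T^-2]
Right side: [L M T^-2]

Both sides have the same dimensions, so the equation is dimensionally consistent.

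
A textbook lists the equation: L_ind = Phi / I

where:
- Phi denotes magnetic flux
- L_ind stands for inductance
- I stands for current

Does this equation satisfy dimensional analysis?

Yes

Phi (magnetic flux) has dimensions [I^-1 L^2 M T^-2].
L_ind (inductance) has dimensions [I^-2 L^2 M T^-2].
I (current) has dimensions [I].

Left side: [I^-2 L^2 M T^-2]
Right side: [I^-2 L^2 M T^-2]

Both sides have the same dimensions, so the equation is dimensionally consistent.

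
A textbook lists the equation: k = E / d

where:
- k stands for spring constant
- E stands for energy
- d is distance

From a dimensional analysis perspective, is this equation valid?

No

k (spring constant) has dimensions [M T^-2].
E (energy) has dimensions [L^2 M T^-2].
d (distance) has dimensions [L].

Left side: [M T^-2]
Right side: [L M T^-2]

The two sides have different dimensions, so the equation is NOT dimensionally consistent.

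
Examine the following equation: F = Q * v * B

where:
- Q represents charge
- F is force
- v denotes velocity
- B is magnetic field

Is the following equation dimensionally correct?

Yes

Q (charge) has dimensions [I T].
F (force) has dimensions [L M T^-2].
v (velocity) has dimensions [L T^-1].
B (magnetic field) has dimensions [I^-1 M T^-2].

Left side: [L M T^-2]
Right side: [L M T^-2]

Both sides have the same dimensions, so the equation is dimensionally consistent.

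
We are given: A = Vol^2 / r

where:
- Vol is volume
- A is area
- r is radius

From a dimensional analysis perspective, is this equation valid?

No

Vol (volume) has dimensions [L^3].
A (area) has dimensions [L^2].
r (radius) has dimensions [L].

Left side: [L^2]
Right side: [L^5]

The two sides have different dimensions, so the equation is NOT dimensionally consistent.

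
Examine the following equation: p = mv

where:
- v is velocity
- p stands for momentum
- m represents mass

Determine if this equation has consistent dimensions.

Yes

v (velocity) has dimensions [L T^-1].
p (momentum) has dimensions [L M T^-1].
m (mass) has dimensions [M].

Left side: [L M T^-1]
Right side: [L M T^-1]

Both sides have the same dimensions, so the equation is dimensionally consistent.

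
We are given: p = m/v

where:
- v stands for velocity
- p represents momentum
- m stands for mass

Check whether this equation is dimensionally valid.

No

v (velocity) has dimensions [L T^-1].
p (momentum) has dimensions [L M T^-1].
m (mass) has dimensions [M].

Left side: [L M T^-1]
Right side: [L^-1 M T]

The two sides have different dimensions, so the equation is NOT dimensionally consistent.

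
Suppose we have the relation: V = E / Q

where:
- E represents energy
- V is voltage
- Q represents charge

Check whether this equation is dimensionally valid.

Yes

E (energy) has dimensions [L^2 M T^-2].
V (voltage) has dimensions [I^-1 L^2 M T^-3].
Q (charge) has dimensions [I T].

Left side: [I^-1 L^2 M T^-3]
Right side: [I^-1 L^2 M T^-3]

Both sides have the same dimensions, so the equation is dimensionally consistent.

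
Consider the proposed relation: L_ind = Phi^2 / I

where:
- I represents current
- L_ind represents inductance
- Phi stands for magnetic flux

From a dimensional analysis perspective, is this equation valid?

No

I (current) has dimensions [I].
L_ind (inductance) has dimensions [I^-2 L^2 M T^-2].
Phi (magnetic flux) has dimensions [I^-1 L^2 M T^-2].

Left side: [I^-2 L^2 M T^-2]
Right side: [I^-3 L^4 M^2 T^-4]

The two sides have different dimensions, so the equation is NOT dimensionally consistent.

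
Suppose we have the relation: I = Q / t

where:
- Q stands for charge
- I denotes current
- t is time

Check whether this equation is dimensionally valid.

Yes

Q (charge) has dimensions [I T].
I (current) has dimensions [I].
t (time) has dimensions [T].

Left side: [I]
Right side: [I]

Both sides have the same dimensions, so the equation is dimensionally consistent.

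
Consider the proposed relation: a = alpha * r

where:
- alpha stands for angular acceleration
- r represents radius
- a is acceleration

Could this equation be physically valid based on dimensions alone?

Yes

alpha (angular acceleration) has dimensions [T^-2].
r (radius) has dimensions [L].
a (acceleration) has dimensions [L T^-2].

Left side: [L T^-2]
Right side: [L T^-2]

Both sides have the same dimensions, so the equation is dimensionally consistent.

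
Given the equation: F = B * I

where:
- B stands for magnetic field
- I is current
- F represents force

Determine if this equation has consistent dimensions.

No

B (magnetic field) has dimensions [I^-1 M T^-2].
I (current) has dimensions [I].
F (force) has dimensions [L M T^-2].

Left side: [L M T^-2]
Right side: [M T^-2]

The two sides have different dimensions, so the equation is NOT dimensionally consistent.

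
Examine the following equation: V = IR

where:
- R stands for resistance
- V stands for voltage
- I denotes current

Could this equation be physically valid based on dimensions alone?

Yes

R (resistance) has dimensions [I^-2 L^2 M T^-3].
V (voltage) has dimensions [I^-1 L^2 M T^-3].
I (current) has dimensions [I].

Left side: [I^-1 L^2 M T^-3]
Right side: [I^-1 L^2 M T^-3]

Both sides have the same dimensions, so the equation is dimensionally consistent.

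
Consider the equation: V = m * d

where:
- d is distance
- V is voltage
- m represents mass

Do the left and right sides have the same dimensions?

No

d (distance) has dimensions [L].
V (voltage) has dimensions [I^-1 L^2 M T^-3].
m (mass) has dimensions [M].

Left side: [I^-1 L^2 M T^-3]
Right side: [L M]

The two sides have different dimensions, so the equation is NOT dimensionally consistent.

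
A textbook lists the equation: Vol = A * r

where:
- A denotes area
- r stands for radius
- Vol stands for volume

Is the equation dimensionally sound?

Yes

A (area) has dimensions [L^2].
r (radius) has dimensions [L].
Vol (volume) has dimensions [L^3].

Left side: [L^3]
Right side: [L^3]

Both sides have the same dimensions, so the equation is dimensionally consistent.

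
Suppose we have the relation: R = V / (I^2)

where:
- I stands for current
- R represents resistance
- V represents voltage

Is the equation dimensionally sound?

No

I (current) has dimensions [I].
R (resistance) has dimensions [I^-2 L^2 M T^-3].
V (voltage) has dimensions [I^-1 L^2 M T^-3].

Left side: [I^-2 L^2 M T^-3]
Right side: [I^-3 L^2 M T^-3]

The two sides have different dimensions, so the equation is NOT dimensionally consistent.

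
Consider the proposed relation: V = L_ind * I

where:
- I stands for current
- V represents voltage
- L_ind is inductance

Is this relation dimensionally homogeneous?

No

I (current) has dimensions [I].
V (voltage) has dimensions [I^-1 L^2 M T^-3].
L_ind (inductance) has dimensions [I^-2 L^2 M T^-2].

Left side: [I^-1 L^2 M T^-3]
Right side: [I^-1 L^2 M T^-2]

The two sides have different dimensions, so the equation is NOT dimensionally consistent.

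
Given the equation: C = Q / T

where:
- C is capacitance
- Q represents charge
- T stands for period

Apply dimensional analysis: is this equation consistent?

No

C (capacitance) has dimensions [I^2 L^-2 M^-1 T^4].
Q (charge) has dimensions [I T].
T (period) has dimensions [T].

Left side: [I^2 L^-2 M^-1 T^4]
Right side: [I]

The two sides have different dimensions, so the equation is NOT dimensionally consistent.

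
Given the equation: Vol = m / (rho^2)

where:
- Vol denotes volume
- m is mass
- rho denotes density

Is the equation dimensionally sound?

No

Vol (volume) has dimensions [L^3].
m (mass) has dimensions [M].
rho (density) has dimensions [L^-3 M].

Left side: [L^3]
Right side: [L^6 M^-1]

The two sides have different dimensions, so the equation is NOT dimensionally consistent.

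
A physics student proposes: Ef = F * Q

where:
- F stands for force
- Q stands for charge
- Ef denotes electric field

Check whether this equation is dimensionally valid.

No

F (force) has dimensions [L M T^-2].
Q (charge) has dimensions [I T].
Ef (electric field) has dimensions [I^-1 L M T^-3].

Left side: [I^-1 L M T^-3]
Right side: [I L M T^-1]

The two sides have different dimensions, so the equation is NOT dimensionally consistent.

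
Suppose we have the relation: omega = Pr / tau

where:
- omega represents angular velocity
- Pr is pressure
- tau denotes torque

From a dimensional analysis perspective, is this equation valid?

No

omega (angular velocity) has dimensions [T^-1].
Pr (pressure) has dimensions [L^-1 M T^-2].
tau (torque) has dimensions [L^2 M T^-2].

Left side: [T^-1]
Right side: [L^-3]

The two sides have different dimensions, so the equation is NOT dimensionally consistent.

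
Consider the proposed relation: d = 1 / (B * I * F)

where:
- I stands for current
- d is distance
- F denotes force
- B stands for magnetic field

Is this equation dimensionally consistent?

No

I (current) has dimensions [I].
d (distance) has dimensions [L].
F (force) has dimensions [L M T^-2].
B (magnetic field) has dimensions [I^-1 M T^-2].

Left side: [L]
Right side: [L^-1 M^-2 T^4]

The two sides have different dimensions, so the equation is NOT dimensionally consistent.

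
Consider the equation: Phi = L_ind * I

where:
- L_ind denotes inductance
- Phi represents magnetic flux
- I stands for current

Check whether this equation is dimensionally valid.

Yes

L_ind (inductance) has dimensions [I^-2 L^2 M T^-2].
Phi (magnetic flux) has dimensions [I^-1 L^2 M T^-2].
I (current) has dimensions [I].

Left side: [I^-1 L^2 M T^-2]
Right side: [I^-1 L^2 M T^-2]

Both sides have the same dimensions, so the equation is dimensionally consistent.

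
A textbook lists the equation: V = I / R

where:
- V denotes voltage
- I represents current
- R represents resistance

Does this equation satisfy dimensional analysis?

No

V (voltage) has dimensions [I^-1 L^2 M T^-3].
I (current) has dimensions [I].
R (resistance) has dimensions [I^-2 L^2 M T^-3].

Left side: [I^-1 L^2 M T^-3]
Right side: [I^3 L^-2 M^-1 T^3]

The two sides have different dimensions, so the equation is NOT dimensionally consistent.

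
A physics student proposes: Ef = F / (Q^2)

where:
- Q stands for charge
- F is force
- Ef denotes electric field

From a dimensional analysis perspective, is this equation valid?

No

Q (charge) has dimensions [I T].
F (force) has dimensions [L M T^-2].
Ef (electric field) has dimensions [I^-1 L M T^-3].

Left side: [I^-1 L M T^-3]
Right side: [I^-2 L M T^-4]

The two sides have different dimensions, so the equation is NOT dimensionally consistent.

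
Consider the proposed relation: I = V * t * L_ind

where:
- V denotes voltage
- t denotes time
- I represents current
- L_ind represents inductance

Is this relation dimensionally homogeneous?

No

V (voltage) has dimensions [I^-1 L^2 M T^-3].
t (time) has dimensions [T].
I (current) has dimensions [I].
L_ind (inductance) has dimensions [I^-2 L^2 M T^-2].

Left side: [I]
Right side: [I^-3 L^4 M^2 T^-4]

The two sides have different dimensions, so the equation is NOT dimensionally consistent.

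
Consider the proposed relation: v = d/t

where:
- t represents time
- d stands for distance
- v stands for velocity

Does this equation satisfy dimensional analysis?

Yes

t (time) has dimensions [T].
d (distance) has dimensions [L].
v (velocity) has dimensions [L T^-1].

Left side: [L T^-1]
Right side: [L T^-1]

Both sides have the same dimensions, so the equation is dimensionally consistent.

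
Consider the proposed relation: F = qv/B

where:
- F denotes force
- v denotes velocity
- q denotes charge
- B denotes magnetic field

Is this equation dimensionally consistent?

No

F (force) has dimensions [L M T^-2].
v (velocity) has dimensions [L T^-1].
q (charge) has dimensions [I T].
B (magnetic field) has dimensions [I^-1 M T^-2].

Left side: [L M T^-2]
Right side: [I^2 L M^-1 T^2]

The two sides have different dimensions, so the equation is NOT dimensionally consistent.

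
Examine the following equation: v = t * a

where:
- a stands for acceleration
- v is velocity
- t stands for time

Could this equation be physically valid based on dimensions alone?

Yes

a (acceleration) has dimensions [L T^-2].
v (velocity) has dimensions [L T^-1].
t (time) has dimensions [T].

Left side: [L T^-1]
Right side: [L T^-1]

Both sides have the same dimensions, so the equation is dimensionally consistent.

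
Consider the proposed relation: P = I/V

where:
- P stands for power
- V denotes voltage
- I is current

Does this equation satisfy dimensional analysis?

No

P (power) has dimensions [L^2 M T^-3].
V (voltage) has dimensions [I^-1 L^2 M T^-3].
I (current) has dimensions [I].

Left side: [L^2 M T^-3]
Right side: [I^2 L^-2 M^-1 T^3]

The two sides have different dimensions, so the equation is NOT dimensionally consistent.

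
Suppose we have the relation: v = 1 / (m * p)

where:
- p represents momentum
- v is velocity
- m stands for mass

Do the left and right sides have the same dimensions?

No

p (momentum) has dimensions [L M T^-1].
v (velocity) has dimensions [L T^-1].
m (mass) has dimensions [M].

Left side: [L T^-1]
Right side: [L^-1 M^-2 T]

The two sides have different dimensions, so the equation is NOT dimensionally consistent.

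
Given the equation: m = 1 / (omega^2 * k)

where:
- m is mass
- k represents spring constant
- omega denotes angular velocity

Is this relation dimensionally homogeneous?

No

m (mass) has dimensions [M].
k (spring constant) has dimensions [M T^-2].
omega (angular velocity) has dimensions [T^-1].

Left side: [M]
Right side: [M^-1 T^4]

The two sides have different dimensions, so the equation is NOT dimensionally consistent.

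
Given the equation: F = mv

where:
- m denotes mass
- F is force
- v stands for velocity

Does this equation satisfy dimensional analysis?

No

m (mass) has dimensions [M].
F (force) has dimensions [L M T^-2].
v (velocity) has dimensions [L T^-1].

Left side: [L M T^-2]
Right side: [L M T^-1]

The two sides have different dimensions, so the equation is NOT dimensionally consistent.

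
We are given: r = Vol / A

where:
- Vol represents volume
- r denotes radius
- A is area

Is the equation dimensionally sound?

Yes

Vol (volume) has dimensions [L^3].
r (radius) has dimensions [L].
A (area) has dimensions [L^2].

Left side: [L]
Right side: [L]

Both sides have the same dimensions, so the equation is dimensionally consistent.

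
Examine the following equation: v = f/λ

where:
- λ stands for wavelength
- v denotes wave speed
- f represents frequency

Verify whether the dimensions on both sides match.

No

λ (wavelength) has dimensions [L].
v (wave speed) has dimensions [L T^-1].
f (frequency) has dimensions [T^-1].

Left side: [L T^-1]
Right side: [L^-1 T^-1]

The two sides have different dimensions, so the equation is NOT dimensionally consistent.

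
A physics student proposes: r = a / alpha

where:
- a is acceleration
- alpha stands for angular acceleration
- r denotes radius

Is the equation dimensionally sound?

Yes

a (acceleration) has dimensions [L T^-2].
alpha (angular acceleration) has dimensions [T^-2].
r (radius) has dimensions [L].

Left side: [L]
Right side: [L]

Both sides have the same dimensions, so the equation is dimensionally consistent.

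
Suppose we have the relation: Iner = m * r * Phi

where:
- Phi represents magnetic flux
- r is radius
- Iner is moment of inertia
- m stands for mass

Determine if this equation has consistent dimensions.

No

Phi (magnetic flux) has dimensions [I^-1 L^2 M T^-2].
r (radius) has dimensions [L].
Iner (moment of inertia) has dimensions [L^2 M].
m (mass) has dimensions [M].

Left side: [L^2 M]
Right side: [I^-1 L^3 M^2 T^-2]

The two sides have different dimensions, so the equation is NOT dimensionally consistent.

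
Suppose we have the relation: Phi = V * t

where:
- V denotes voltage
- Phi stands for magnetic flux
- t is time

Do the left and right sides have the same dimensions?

Yes

V (voltage) has dimensions [I^-1 L^2 M T^-3].
Phi (magnetic flux) has dimensions [I^-1 L^2 M T^-2].
t (time) has dimensions [T].

Left side: [I^-1 L^2 M T^-2]
Right side: [I^-1 L^2 M T^-2]

Both sides have the same dimensions, so the equation is dimensionally consistent.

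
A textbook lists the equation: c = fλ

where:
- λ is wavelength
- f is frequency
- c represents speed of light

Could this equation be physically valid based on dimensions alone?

Yes

λ (wavelength) has dimensions [L].
f (frequency) has dimensions [T^-1].
c (speed of light) has dimensions [L T^-1].

Left side: [L T^-1]
Right side: [L T^-1]

Both sides have the same dimensions, so the equation is dimensionally consistent.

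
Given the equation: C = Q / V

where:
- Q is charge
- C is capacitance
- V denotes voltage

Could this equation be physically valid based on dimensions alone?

Yes

Q (charge) has dimensions [I T].
C (capacitance) has dimensions [I^2 L^-2 M^-1 T^4].
V (voltage) has dimensions [I^-1 L^2 M T^-3].

Left side: [I^2 L^-2 M^-1 T^4]
Right side: [I^2 L^-2 M^-1 T^4]

Both sides have the same dimensions, so the equation is dimensionally consistent.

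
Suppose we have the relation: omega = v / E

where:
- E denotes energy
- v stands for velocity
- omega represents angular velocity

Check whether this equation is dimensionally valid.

No

E (energy) has dimensions [L^2 M T^-2].
v (velocity) has dimensions [L T^-1].
omega (angular velocity) has dimensions [T^-1].

Left side: [T^-1]
Right side: [L^-1 M^-1 T]

The two sides have different dimensions, so the equation is NOT dimensionally consistent.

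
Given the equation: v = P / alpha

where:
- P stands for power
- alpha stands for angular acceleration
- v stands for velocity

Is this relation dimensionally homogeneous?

No

P (power) has dimensions [L^2 M T^-3].
alpha (angular acceleration) has dimensions [T^-2].
v (velocity) has dimensions [L T^-1].

Left side: [L T^-1]
Right side: [L^2 M T^-1]

The two sides have different dimensions, so the equation is NOT dimensionally consistent.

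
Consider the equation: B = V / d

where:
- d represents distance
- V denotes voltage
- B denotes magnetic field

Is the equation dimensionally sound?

No

d (distance) has dimensions [L].
V (voltage) has dimensions [I^-1 L^2 M T^-3].
B (magnetic field) has dimensions [I^-1 M T^-2].

Left side: [I^-1 M T^-2]
Right side: [I^-1 L M T^-3]

The two sides have different dimensions, so the equation is NOT dimensionally consistent.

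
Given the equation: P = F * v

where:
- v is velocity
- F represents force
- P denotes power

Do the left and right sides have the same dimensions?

Yes

v (velocity) has dimensions [L T^-1].
F (force) has dimensions [L M T^-2].
P (power) has dimensions [L^2 M T^-3].

Left side: [L^2 M T^-3]
Right side: [L^2 M T^-3]

Both sides have the same dimensions, so the equation is dimensionally consistent.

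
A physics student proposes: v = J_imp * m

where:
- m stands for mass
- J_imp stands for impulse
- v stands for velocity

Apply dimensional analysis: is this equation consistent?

No

m (mass) has dimensions [M].
J_imp (impulse) has dimensions [L M T^-1].
v (velocity) has dimensions [L T^-1].

Left side: [L T^-1]
Right side: [L M^2 T^-1]

The two sides have different dimensions, so the equation is NOT dimensionally consistent.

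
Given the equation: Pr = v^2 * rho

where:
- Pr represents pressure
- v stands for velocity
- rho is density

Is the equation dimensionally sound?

Yes

Pr (pressure) has dimensions [L^-1 M T^-2].
v (velocity) has dimensions [L T^-1].
rho (density) has dimensions [L^-3 M].

Left side: [L^-1 M T^-2]
Right side: [L^-1 M T^-2]

Both sides have the same dimensions, so the equation is dimensionally consistent.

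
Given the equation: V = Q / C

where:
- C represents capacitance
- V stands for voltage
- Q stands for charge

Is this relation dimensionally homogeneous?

Yes

C (capacitance) has dimensions [I^2 L^-2 M^-1 T^4].
V (voltage) has dimensions [I^-1 L^2 M T^-3].
Q (charge) has dimensions [I T].

Left side: [I^-1 L^2 M T^-3]
Right side: [I^-1 L^2 M T^-3]

Both sides have the same dimensions, so the equation is dimensionally consistent.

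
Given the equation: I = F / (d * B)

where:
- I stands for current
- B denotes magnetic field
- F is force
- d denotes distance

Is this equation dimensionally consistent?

Yes

I (current) has dimensions [I].
B (magnetic field) has dimensions [I^-1 M T^-2].
F (force) has dimensions [L M T^-2].
d (distance) has dimensions [L].

Left side: [I]
Right side: [I]

Both sides have the same dimensions, so the equation is dimensionally consistent.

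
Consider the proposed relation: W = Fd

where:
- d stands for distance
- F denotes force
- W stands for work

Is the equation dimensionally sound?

Yes

d (distance) has dimensions [L].
F (force) has dimensions [L M T^-2].
W (work) has dimensions [L^2 M T^-2].

Left side: [L^2 M T^-2]
Right side: [L^2 M T^-2]

Both sides have the same dimensions, so the equation is dimensionally consistent.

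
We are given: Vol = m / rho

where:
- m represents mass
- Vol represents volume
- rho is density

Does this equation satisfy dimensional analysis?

Yes

m (mass) has dimensions [M].
Vol (volume) has dimensions [L^3].
rho (density) has dimensions [L^-3 M].

Left side: [L^3]
Right side: [L^3]

Both sides have the same dimensions, so the equation is dimensionally consistent.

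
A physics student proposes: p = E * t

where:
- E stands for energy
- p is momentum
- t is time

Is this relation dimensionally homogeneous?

No

E (energy) has dimensions [L^2 M T^-2].
p (momentum) has dimensions [L M T^-1].
t (time) has dimensions [T].

Left side: [L M T^-1]
Right side: [L^2 M T^-1]

The two sides have different dimensions, so the equation is NOT dimensionally consistent.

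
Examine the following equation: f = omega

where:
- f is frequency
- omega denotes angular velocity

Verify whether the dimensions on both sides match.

Yes

f (frequency) has dimensions [T^-1].
omega (angular velocity) has dimensions [T^-1].

Left side: [T^-1]
Right side: [T^-1]

Both sides have the same dimensions, so the equation is dimensionally consistent.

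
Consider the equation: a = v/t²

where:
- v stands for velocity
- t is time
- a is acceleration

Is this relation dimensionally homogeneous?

No

v (velocity) has dimensions [L T^-1].
t (time) has dimensions [T].
a (acceleration) has dimensions [L T^-2].

Left side: [L T^-2]
Right side: [L T^-3]

The two sides have different dimensions, so the equation is NOT dimensionally consistent.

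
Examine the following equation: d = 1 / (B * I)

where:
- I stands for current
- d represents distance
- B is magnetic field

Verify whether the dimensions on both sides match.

No

I (current) has dimensions [I].
d (distance) has dimensions [L].
B (magnetic field) has dimensions [I^-1 M T^-2].

Left side: [L]
Right side: [M^-1 T^2]

The two sides have different dimensions, so the equation is NOT dimensionally consistent.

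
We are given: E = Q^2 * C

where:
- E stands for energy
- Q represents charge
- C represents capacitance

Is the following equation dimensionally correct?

No

E (energy) has dimensions [L^2 M T^-2].
Q (charge) has dimensions [I T].
C (capacitance) has dimensions [I^2 L^-2 M^-1 T^4].

Left side: [L^2 M T^-2]
Right side: [I^4 L^-2 M^-1 T^6]

The two sides have different dimensions, so the equation is NOT dimensionally consistent.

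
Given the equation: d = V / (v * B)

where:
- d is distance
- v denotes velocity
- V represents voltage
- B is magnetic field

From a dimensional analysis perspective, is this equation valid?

Yes

d (distance) has dimensions [L].
v (velocity) has dimensions [L T^-1].
V (voltage) has dimensions [I^-1 L^2 M T^-3].
B (magnetic field) has dimensions [I^-1 M T^-2].

Left side: [L]
Right side: [L]

Both sides have the same dimensions, so the equation is dimensionally consistent.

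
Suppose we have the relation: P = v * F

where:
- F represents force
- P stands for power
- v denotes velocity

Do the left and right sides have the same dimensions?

Yes

F (force) has dimensions [L M T^-2].
P (power) has dimensions [L^2 M T^-3].
v (velocity) has dimensions [L T^-1].

Left side: [L^2 M T^-3]
Right side: [L^2 M T^-3]

Both sides have the same dimensions, so the equation is dimensionally consistent.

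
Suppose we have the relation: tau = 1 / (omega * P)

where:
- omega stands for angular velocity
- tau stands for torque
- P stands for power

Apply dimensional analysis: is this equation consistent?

No

omega (angular velocity) has dimensions [T^-1].
tau (torque) has dimensions [L^2 M T^-2].
P (power) has dimensions [L^2 M T^-3].

Left side: [L^2 M T^-2]
Right side: [L^-2 M^-1 T^4]

The two sides have different dimensions, so the equation is NOT dimensionally consistent.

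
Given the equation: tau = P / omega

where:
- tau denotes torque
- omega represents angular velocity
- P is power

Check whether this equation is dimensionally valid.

Yes

tau (torque) has dimensions [L^2 M T^-2].
omega (angular velocity) has dimensions [T^-1].
P (power) has dimensions [L^2 M T^-3].

Left side: [L^2 M T^-2]
Right side: [L^2 M T^-2]

Both sides have the same dimensions, so the equation is dimensionally consistent.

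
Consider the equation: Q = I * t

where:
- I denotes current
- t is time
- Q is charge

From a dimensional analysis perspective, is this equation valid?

Yes

I (current) has dimensions [I].
t (time) has dimensions [T].
Q (charge) has dimensions [I T].

Left side: [I T]
Right side: [I T]

Both sides have the same dimensions, so the equation is dimensionally consistent.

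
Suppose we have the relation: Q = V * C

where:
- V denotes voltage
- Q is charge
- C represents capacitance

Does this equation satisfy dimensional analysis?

Yes

V (voltage) has dimensions [I^-1 L^2 M T^-3].
Q (charge) has dimensions [I T].
C (capacitance) has dimensions [I^2 L^-2 M^-1 T^4].

Left side: [I T]
Right side: [I T]

Both sides have the same dimensions, so the equation is dimensionally consistent.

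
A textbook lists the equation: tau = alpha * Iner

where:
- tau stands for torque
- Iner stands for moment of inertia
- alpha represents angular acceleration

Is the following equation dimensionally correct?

Yes

tau (torque) has dimensions [L^2 M T^-2].
Iner (moment of inertia) has dimensions [L^2 M].
alpha (angular acceleration) has dimensions [T^-2].

Left side: [L^2 M T^-2]
Right side: [L^2 M T^-2]

Both sides have the same dimensions, so the equation is dimensionally consistent.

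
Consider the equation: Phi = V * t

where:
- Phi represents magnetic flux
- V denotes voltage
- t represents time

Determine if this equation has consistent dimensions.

Yes

Phi (magnetic flux) has dimensions [I^-1 L^2 M T^-2].
V (voltage) has dimensions [I^-1 L^2 M T^-3].
t (time) has dimensions [T].

Left side: [I^-1 L^2 M T^-2]
Right side: [I^-1 L^2 M T^-2]

Both sides have the same dimensions, so the equation is dimensionally consistent.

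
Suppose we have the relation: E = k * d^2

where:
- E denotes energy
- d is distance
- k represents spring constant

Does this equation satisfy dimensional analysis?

Yes

E (energy) has dimensions [L^2 M T^-2].
d (distance) has dimensions [L].
k (spring constant) has dimensions [M T^-2].

Left side: [L^2 M T^-2]
Right side: [L^2 M T^-2]

Both sides have the same dimensions, so the equation is dimensionally consistent.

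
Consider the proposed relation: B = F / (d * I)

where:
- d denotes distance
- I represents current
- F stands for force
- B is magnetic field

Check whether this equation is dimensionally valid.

Yes

d (distance) has dimensions [L].
I (current) has dimensions [I].
F (force) has dimensions [L M T^-2].
B (magnetic field) has dimensions [I^-1 M T^-2].

Left side: [I^-1 M T^-2]
Right side: [I^-1 M T^-2]

Both sides have the same dimensions, so the equation is dimensionally consistent.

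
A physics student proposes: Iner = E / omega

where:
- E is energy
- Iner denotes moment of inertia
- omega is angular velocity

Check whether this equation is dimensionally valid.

No

E (energy) has dimensions [L^2 M T^-2].
Iner (moment of inertia) has dimensions [L^2 M].
omega (angular velocity) has dimensions [T^-1].

Left side: [L^2 M]
Right side: [L^2 M T^-1]

The two sides have different dimensions, so the equation is NOT dimensionally consistent.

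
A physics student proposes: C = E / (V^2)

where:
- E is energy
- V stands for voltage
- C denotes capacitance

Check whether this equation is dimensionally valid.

Yes

E (energy) has dimensions [L^2 M T^-2].
V (voltage) has dimensions [I^-1 L^2 M T^-3].
C (capacitance) has dimensions [I^2 L^-2 M^-1 T^4].

Left side: [I^2 L^-2 M^-1 T^4]
Right side: [I^2 L^-2 M^-1 T^4]

Both sides have the same dimensions, so the equation is dimensionally consistent.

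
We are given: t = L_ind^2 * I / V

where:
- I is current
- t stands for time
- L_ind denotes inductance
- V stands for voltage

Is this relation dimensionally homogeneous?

No

I (current) has dimensions [I].
t (time) has dimensions [T].
L_ind (inductance) has dimensions [I^-2 L^2 M T^-2].
V (voltage) has dimensions [I^-1 L^2 M T^-3].

Left side: [T]
Right side: [I^-2 L^2 M T^-1]

The two sides have different dimensions, so the equation is NOT dimensionally consistent.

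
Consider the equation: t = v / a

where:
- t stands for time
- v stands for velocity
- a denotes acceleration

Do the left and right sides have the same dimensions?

Yes

t (time) has dimensions [T].
v (velocity) has dimensions [L T^-1].
a (acceleration) has dimensions [L T^-2].

Left side: [T]
Right side: [T]

Both sides have the same dimensions, so the equation is dimensionally consistent.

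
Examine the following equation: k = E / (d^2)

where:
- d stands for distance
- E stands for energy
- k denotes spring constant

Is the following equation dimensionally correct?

Yes

d (distance) has dimensions [L].
E (energy) has dimensions [L^2 M T^-2].
k (spring constant) has dimensions [M T^-2].

Left side: [M T^-2]
Right side: [M T^-2]

Both sides have the same dimensions, so the equation is dimensionally consistent.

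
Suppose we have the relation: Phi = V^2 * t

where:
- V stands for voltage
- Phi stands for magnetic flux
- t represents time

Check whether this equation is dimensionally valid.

No

V (voltage) has dimensions [I^-1 L^2 M T^-3].
Phi (magnetic flux) has dimensions [I^-1 L^2 M T^-2].
t (time) has dimensions [T].

Left side: [I^-1 L^2 M T^-2]
Right side: [I^-2 L^4 M^2 T^-5]

The two sides have different dimensions, so the equation is NOT dimensionally consistent.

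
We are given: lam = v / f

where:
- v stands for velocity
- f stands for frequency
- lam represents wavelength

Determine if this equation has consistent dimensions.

Yes

v (velocity) has dimensions [L T^-1].
f (frequency) has dimensions [T^-1].
lam (wavelength) has dimensions [L].

Left side: [L]
Right side: [L]

Both sides have the same dimensions, so the equation is dimensionally consistent.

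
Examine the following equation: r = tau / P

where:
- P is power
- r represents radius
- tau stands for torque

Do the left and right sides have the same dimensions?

No

P (power) has dimensions [L^2 M T^-3].
r (radius) has dimensions [L].
tau (torque) has dimensions [L^2 M T^-2].

Left side: [L]
Right side: [T]

The two sides have different dimensions, so the equation is NOT dimensionally consistent.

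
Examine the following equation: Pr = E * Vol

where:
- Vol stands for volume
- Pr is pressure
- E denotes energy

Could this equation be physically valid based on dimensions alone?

No

Vol (volume) has dimensions [L^3].
Pr (pressure) has dimensions [L^-1 M T^-2].
E (energy) has dimensions [L^2 M T^-2].

Left side: [L^-1 M T^-2]
Right side: [L^5 M T^-2]

The two sides have different dimensions, so the equation is NOT dimensionally consistent.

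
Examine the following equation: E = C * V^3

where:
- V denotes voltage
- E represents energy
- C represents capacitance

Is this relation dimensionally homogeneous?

No

V (voltage) has dimensions [I^-1 L^2 M T^-3].
E (energy) has dimensions [L^2 M T^-2].
C (capacitance) has dimensions [I^2 L^-2 M^-1 T^4].

Left side: [L^2 M T^-2]
Right side: [I^-1 L^4 M^2 T^-5]

The two sides have different dimensions, so the equation is NOT dimensionally consistent.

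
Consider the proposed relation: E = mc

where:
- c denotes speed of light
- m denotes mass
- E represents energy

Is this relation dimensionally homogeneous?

No

c (speed of light) has dimensions [L T^-1].
m (mass) has dimensions [M].
E (energy) has dimensions [L^2 M T^-2].

Left side: [L^2 M T^-2]
Right side: [L M T^-1]

The two sides have different dimensions, so the equation is NOT dimensionally consistent.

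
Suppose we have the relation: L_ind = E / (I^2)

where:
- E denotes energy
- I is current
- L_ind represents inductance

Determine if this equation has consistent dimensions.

Yes

E (energy) has dimensions [L^2 M T^-2].
I (current) has dimensions [I].
L_ind (inductance) has dimensions [I^-2 L^2 M T^-2].

Left side: [I^-2 L^2 M T^-2]
Right side: [I^-2 L^2 M T^-2]

Both sides have the same dimensions, so the equation is dimensionally consistent.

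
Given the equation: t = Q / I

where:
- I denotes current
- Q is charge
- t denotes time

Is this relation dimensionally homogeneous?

Yes

I (current) has dimensions [I].
Q (charge) has dimensions [I T].
t (time) has dimensions [T].

Left side: [T]
Right side: [T]

Both sides have the same dimensions, so the equation is dimensionally consistent.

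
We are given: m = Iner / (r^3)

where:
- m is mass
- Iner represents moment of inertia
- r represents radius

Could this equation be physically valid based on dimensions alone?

No

m (mass) has dimensions [M].
Iner (moment of inertia) has dimensions [L^2 M].
r (radius) has dimensions [L].

Left side: [M]
Right side: [L^-1 M]

The two sides have different dimensions, so the equation is NOT dimensionally consistent.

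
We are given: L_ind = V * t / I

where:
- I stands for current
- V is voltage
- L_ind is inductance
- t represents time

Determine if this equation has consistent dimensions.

Yes

I (current) has dimensions [I].
V (voltage) has dimensions [I^-1 L^2 M T^-3].
L_ind (inductance) has dimensions [I^-2 L^2 M T^-2].
t (time) has dimensions [T].

Left side: [I^-2 L^2 M T^-2]
Right side: [I^-2 L^2 M T^-2]

Both sides have the same dimensions, so the equation is dimensionally consistent.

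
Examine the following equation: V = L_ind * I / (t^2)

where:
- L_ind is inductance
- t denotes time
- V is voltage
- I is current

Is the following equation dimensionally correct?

No

L_ind (inductance) has dimensions [I^-2 L^2 M T^-2].
t (time) has dimensions [T].
V (voltage) has dimensions [I^-1 L^2 M T^-3].
I (current) has dimensions [I].

Left side: [I^-1 L^2 M T^-3]
Right side: [I^-1 L^2 M T^-4]

The two sides have different dimensions, so the equation is NOT dimensionally consistent.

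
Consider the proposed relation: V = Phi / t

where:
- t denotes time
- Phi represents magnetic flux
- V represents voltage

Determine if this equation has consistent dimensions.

Yes

t (time) has dimensions [T].
Phi (magnetic flux) has dimensions [I^-1 L^2 M T^-2].
V (voltage) has dimensions [I^-1 L^2 M T^-3].

Left side: [I^-1 L^2 M T^-3]
Right side: [I^-1 L^2 M T^-3]

Both sides have the same dimensions, so the equation is dimensionally consistent.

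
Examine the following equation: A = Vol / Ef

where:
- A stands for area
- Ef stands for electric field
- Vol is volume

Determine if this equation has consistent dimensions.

No

A (area) has dimensions [L^2].
Ef (electric field) has dimensions [I^-1 L M T^-3].
Vol (volume) has dimensions [L^3].

Left side: [L^2]
Right side: [I L^2 M^-1 T^3]

The two sides have different dimensions, so the equation is NOT dimensionally consistent.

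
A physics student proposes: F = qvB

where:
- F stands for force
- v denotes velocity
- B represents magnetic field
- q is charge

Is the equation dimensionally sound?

Yes

F (force) has dimensions [L M T^-2].
v (velocity) has dimensions [L T^-1].
B (magnetic field) has dimensions [I^-1 M T^-2].
q (charge) has dimensions [I T].

Left side: [L M T^-2]
Right side: [L M T^-2]

Both sides have the same dimensions, so the equation is dimensionally consistent.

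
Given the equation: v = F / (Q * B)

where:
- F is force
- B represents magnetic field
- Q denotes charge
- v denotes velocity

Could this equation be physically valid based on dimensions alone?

Yes

F (force) has dimensions [L M T^-2].
B (magnetic field) has dimensions [I^-1 M T^-2].
Q (charge) has dimensions [I T].
v (velocity) has dimensions [L T^-1].

Left side: [L T^-1]
Right side: [L T^-1]

Both sides have the same dimensions, so the equation is dimensionally consistent.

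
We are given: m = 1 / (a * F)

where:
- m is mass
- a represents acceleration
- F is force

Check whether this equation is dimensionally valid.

No

m (mass) has dimensions [M].
a (acceleration) has dimensions [L T^-2].
F (force) has dimensions [L M T^-2].

Left side: [M]
Right side: [L^-2 M^-1 T^4]

The two sides have different dimensions, so the equation is NOT dimensionally consistent.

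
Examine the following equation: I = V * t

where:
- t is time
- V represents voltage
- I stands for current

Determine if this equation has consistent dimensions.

No

t (time) has dimensions [T].
V (voltage) has dimensions [I^-1 L^2 M T^-3].
I (current) has dimensions [I].

Left side: [I]
Right side: [I^-1 L^2 M T^-2]

The two sides have different dimensions, so the equation is NOT dimensionally consistent.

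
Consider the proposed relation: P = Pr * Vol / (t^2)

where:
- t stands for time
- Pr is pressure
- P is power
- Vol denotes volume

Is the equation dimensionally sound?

No

t (time) has dimensions [T].
Pr (pressure) has dimensions [L^-1 M T^-2].
P (power) has dimensions [L^2 M T^-3].
Vol (volume) has dimensions [L^3].

Left side: [L^2 M T^-3]
Right side: [L^2 M T^-4]

The two sides have different dimensions, so the equation is NOT dimensionally consistent.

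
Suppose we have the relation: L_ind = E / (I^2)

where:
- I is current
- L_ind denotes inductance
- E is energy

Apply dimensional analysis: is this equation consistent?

Yes

I (current) has dimensions [I].
L_ind (inductance) has dimensions [I^-2 L^2 M T^-2].
E (energy) has dimensions [L^2 M T^-2].

Left side: [I^-2 L^2 M T^-2]
Right side: [I^-2 L^2 M T^-2]

Both sides have the same dimensions, so the equation is dimensionally consistent.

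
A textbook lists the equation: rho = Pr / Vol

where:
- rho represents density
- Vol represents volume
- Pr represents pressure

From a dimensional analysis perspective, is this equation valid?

No

rho (density) has dimensions [L^-3 M].
Vol (volume) has dimensions [L^3].
Pr (pressure) has dimensions [L^-1 M T^-2].

Left side: [L^-3 M]
Right side: [L^-4 M T^-2]

The two sides have different dimensions, so the equation is NOT dimensionally consistent.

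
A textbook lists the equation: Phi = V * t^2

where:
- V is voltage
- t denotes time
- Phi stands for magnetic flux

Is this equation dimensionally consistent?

No

V (voltage) has dimensions [I^-1 L^2 M T^-3].
t (time) has dimensions [T].
Phi (magnetic flux) has dimensions [I^-1 L^2 M T^-2].

Left side: [I^-1 L^2 M T^-2]
Right side: [I^-1 L^2 M T^-1]

The two sides have different dimensions, so the equation is NOT dimensionally consistent.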